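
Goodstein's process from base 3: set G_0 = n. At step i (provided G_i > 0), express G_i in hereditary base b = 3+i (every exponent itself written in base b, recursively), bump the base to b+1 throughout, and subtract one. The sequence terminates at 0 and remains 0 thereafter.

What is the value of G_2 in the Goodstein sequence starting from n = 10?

24

G_0 = 10. HB_3(10) = 3^2 + 1. Bump = 17. G_1 = 16.
G_1 = 16. HB_4(16) = 4^2. Bump = 25. G_2 = 24.
G_2 = 24. HB_5(24) = 4·5 + 4. Bump = 28. G_3 = 27.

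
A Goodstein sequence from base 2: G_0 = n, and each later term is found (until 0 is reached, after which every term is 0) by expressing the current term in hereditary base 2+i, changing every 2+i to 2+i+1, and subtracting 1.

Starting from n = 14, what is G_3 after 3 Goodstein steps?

base 2: 14 = 2^(2 + 1) + 2^2 + 2; at 3: 3^(3 + 1) + 3^3 + 3 = 111; next = 110
base 3: 110 = 3^(3 + 1) + 3^3 + 2; at 4: 4^(4 + 1) + 4^4 + 2 = 1282; next = 1281
base 4: 1281 = 4^(4 + 1) + 4^4 + 1; at 5: 5^(5 + 1) + 5^5 + 1 = 18751; next = 18750
base 5: 18750 = 5^(5 + 1) + 5^5; at 6: 6^(6 + 1) + 6^6 = 326592; next = 326591

18750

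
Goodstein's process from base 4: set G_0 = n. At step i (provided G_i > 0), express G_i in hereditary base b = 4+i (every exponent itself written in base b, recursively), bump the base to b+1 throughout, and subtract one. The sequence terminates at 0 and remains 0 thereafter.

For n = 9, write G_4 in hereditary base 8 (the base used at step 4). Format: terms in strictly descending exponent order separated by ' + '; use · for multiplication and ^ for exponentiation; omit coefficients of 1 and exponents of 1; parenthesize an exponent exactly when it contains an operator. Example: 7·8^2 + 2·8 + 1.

step 0: 9 = 2·4 + 1; sub 5 for 4: 2·5 + 1; = 11; G_1 = 11−1 = 10
step 1: 10 = 2·5; sub 6 for 5: 2·6; = 12; G_2 = 12−1 = 11
step 2: 11 = 6 + 5; sub 7 for 6: 7 + 5; = 12; G_3 = 12−1 = 11
step 3: 11 = 7 + 4; sub 8 for 7: 8 + 4; = 12; G_4 = 12−1 = 11
step 4: 11 = 8 + 3; sub 9 for 8: 9 + 3; = 12; G_5 = 12−1 = 11

8 + 3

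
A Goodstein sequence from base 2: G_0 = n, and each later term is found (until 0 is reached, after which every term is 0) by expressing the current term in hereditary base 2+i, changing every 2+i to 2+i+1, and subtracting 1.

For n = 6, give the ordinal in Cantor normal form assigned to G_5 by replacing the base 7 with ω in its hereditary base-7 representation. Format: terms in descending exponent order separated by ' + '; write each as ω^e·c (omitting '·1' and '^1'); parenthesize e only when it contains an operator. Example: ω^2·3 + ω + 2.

ω^5·5 + ω^4·5 + ω^3·5 + ω^2·5 + ω·5 + 4

G_0 = 6. HB_2(6) = 2^2 + 2. Bump = 30. G_1 = 29.
G_1 = 29. HB_3(29) = 3^3 + 2. Bump = 258. G_2 = 257.
G_2 = 257. HB_4(257) = 4^4 + 1. Bump = 3126. G_3 = 3125.
G_3 = 3125. HB_5(3125) = 5^5. Bump = 46656. G_4 = 46655.
G_4 = 46655. HB_6(46655) = 5·6^5 + 5·6^4 + 5·6^3 + 5·6^2 + 5·6 + 5. Bump = 98040. G_5 = 98039.
G_5 = 98039. HB_7(98039) = 5·7^5 + 5·7^4 + 5·7^3 + 5·7^2 + 5·7 + 4. Bump = 187244. G_6 = 187243.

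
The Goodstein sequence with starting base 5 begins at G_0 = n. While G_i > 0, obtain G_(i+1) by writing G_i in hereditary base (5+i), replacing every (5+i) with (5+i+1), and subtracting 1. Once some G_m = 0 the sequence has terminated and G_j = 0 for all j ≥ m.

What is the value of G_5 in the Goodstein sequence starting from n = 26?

G_0 = 26. HB_5(26) = 5^2 + 1. Bump = 37. G_1 = 36.
G_1 = 36. HB_6(36) = 6^2. Bump = 49. G_2 = 48.
G_2 = 48. HB_7(48) = 6·7 + 6. Bump = 54. G_3 = 53.
G_3 = 53. HB_8(53) = 6·8 + 5. Bump = 59. G_4 = 58.
G_4 = 58. HB_9(58) = 6·9 + 4. Bump = 64. G_5 = 63.
G_5 = 63. HB_10(63) = 6·10 + 3. Bump = 69. G_6 = 68.

63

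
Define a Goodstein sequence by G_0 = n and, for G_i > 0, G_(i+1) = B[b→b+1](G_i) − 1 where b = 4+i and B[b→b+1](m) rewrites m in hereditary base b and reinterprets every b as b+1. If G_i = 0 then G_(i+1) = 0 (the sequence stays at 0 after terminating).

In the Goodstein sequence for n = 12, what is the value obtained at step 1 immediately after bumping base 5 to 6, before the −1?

G_0=12  [base 4] 3·4  →[4↦5]→  3·5 = 15  −1 ⇒ G_1=14
G_1=14  [base 5] 2·5 + 4  →[5↦6]→  2·6 + 4 = 16  −1 ⇒ G_2=15

16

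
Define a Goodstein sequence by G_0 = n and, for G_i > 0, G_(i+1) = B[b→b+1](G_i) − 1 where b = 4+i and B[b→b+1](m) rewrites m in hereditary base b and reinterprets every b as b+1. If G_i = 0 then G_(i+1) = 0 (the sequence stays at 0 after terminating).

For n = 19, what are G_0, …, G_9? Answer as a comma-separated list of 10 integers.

19, 27, 37, 49, 63, 69, 75, 81, 87, 93

base 4: 19 = 4^2 + 3; at 5: 5^2 + 3 = 28; next = 27
base 5: 27 = 5^2 + 2; at 6: 6^2 + 2 = 38; next = 37
base 6: 37 = 6^2 + 1; at 7: 7^2 + 1 = 50; next = 49
base 7: 49 = 7^2; at 8: 8^2 = 64; next = 63
base 8: 63 = 7·8 + 7; at 9: 7·9 + 7 = 70; next = 69
base 9: 69 = 7·9 + 6; at 10: 7·10 + 6 = 76; next = 75
base 10: 75 = 7·10 + 5; at 11: 7·11 + 5 = 82; next = 81
base 11: 81 = 7·11 + 4; at 12: 7·12 + 4 = 88; next = 87
base 12: 87 = 7·12 + 3; at 13: 7·13 + 3 = 94; next = 93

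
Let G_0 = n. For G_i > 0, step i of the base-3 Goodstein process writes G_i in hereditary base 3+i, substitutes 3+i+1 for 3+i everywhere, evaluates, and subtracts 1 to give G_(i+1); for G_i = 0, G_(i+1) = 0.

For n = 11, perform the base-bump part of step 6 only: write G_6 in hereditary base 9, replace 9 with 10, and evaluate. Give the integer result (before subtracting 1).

52

G_0=11  [base 3] 3^2 + 2  →[3↦4]→  4^2 + 2 = 18  −1 ⇒ G_1=17
G_1=17  [base 4] 4^2 + 1  →[4↦5]→  5^2 + 1 = 26  −1 ⇒ G_2=25
G_2=25  [base 5] 5^2  →[5↦6]→  6^2 = 36  −1 ⇒ G_3=35
G_3=35  [base 6] 5·6 + 5  →[6↦7]→  5·7 + 5 = 40  −1 ⇒ G_4=39
G_4=39  [base 7] 5·7 + 4  →[7↦8]→  5·8 + 4 = 44  −1 ⇒ G_5=43
G_5=43  [base 8] 5·8 + 3  →[8↦9]→  5·9 + 3 = 48  −1 ⇒ G_6=47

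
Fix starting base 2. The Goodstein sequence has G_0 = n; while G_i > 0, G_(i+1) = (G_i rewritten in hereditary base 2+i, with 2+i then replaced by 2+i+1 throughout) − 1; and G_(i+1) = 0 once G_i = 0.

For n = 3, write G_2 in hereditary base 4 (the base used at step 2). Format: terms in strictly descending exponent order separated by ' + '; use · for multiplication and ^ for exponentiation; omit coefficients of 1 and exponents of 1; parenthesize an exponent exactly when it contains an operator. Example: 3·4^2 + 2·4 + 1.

3

[0] 3 ≡ 2 + 1 (base 2). Lift 3: 4. −1: 3.
[1] 3 ≡ 3 (base 3). Lift 4: 4. −1: 3.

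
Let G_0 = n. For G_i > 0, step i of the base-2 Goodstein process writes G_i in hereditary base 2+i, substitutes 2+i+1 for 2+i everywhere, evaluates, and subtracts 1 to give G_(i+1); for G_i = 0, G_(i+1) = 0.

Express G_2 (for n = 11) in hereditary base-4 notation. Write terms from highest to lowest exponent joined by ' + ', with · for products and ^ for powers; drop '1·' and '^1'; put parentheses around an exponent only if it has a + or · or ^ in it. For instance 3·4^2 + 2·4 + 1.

4^(4 + 1) + 3

G_0 = 11. HB_2(11) = 2^(2 + 1) + 2 + 1. Bump = 85. G_1 = 84.
G_1 = 84. HB_3(84) = 3^(3 + 1) + 3. Bump = 1028. G_2 = 1027.
G_2 = 1027. HB_4(1027) = 4^(4 + 1) + 3. Bump = 15628. G_3 = 15627.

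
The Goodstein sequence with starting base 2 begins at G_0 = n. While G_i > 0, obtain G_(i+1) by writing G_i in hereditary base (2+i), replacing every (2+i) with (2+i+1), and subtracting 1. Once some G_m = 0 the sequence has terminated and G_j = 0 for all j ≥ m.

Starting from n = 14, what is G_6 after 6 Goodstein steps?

134404971

14 —HB2→ 2^(2 + 1) + 2^2 + 2 —bump→ 3^(3 + 1) + 3^3 + 3 = 111 —(−1)→ 110
110 —HB3→ 3^(3 + 1) + 3^3 + 2 —bump→ 4^(4 + 1) + 4^4 + 2 = 1282 —(−1)→ 1281
1281 —HB4→ 4^(4 + 1) + 4^4 + 1 —bump→ 5^(5 + 1) + 5^5 + 1 = 18751 —(−1)→ 18750
18750 —HB5→ 5^(5 + 1) + 5^5 —bump→ 6^(6 + 1) + 6^6 = 326592 —(−1)→ 326591
326591 —HB6→ 6^(6 + 1) + 5·6^5 + 5·6^4 + 5·6^3 + 5·6^2 + 5·6 + 5 —bump→ 7^(7 + 1) + 5·7^5 + 5·7^4 + 5·7^3 + 5·7^2 + 5·7 + 5 = 5862841 —(−1)→ 5862840
5862840 —HB7→ 7^(7 + 1) + 5·7^5 + 5·7^4 + 5·7^3 + 5·7^2 + 5·7 + 4 —bump→ 8^(8 + 1) + 5·8^5 + 5·8^4 + 5·8^3 + 5·8^2 + 5·8 + 4 = 134404972 —(−1)→ 134404971
134404971 —HB8→ 8^(8 + 1) + 5·8^5 + 5·8^4 + 5·8^3 + 5·8^2 + 5·8 + 3 —bump→ 9^(9 + 1) + 5·9^5 + 5·9^4 + 5·9^3 + 5·9^2 + 5·9 + 3 = 3487116549 —(−1)→ 3487116548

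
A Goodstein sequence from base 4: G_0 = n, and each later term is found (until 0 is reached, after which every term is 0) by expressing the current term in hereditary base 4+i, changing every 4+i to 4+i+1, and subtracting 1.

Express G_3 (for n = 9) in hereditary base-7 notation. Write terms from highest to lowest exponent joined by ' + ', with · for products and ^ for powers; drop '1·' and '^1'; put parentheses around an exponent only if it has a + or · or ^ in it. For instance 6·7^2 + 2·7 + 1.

G_0 = 9. HB_4(9) = 2·4 + 1. Bump = 11. G_1 = 10.
G_1 = 10. HB_5(10) = 2·5. Bump = 12. G_2 = 11.
G_2 = 11. HB_6(11) = 6 + 5. Bump = 12. G_3 = 11.
G_3 = 11. HB_7(11) = 7 + 4. Bump = 12. G_4 = 11.

7 + 4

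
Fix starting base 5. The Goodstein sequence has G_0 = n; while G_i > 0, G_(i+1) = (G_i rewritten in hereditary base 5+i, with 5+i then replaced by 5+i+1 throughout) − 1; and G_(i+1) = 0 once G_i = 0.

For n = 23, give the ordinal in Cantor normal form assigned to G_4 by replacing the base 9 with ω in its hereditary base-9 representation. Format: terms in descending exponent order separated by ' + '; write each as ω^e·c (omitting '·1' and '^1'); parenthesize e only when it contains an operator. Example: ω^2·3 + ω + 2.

i=0: 23 = 4·5 + 3 (b=5); 5→6: 4·6 + 3 = 27; 27−1 = 26
i=1: 26 = 4·6 + 2 (b=6); 6→7: 4·7 + 2 = 30; 30−1 = 29
i=2: 29 = 4·7 + 1 (b=7); 7→8: 4·8 + 1 = 33; 33−1 = 32
i=3: 32 = 4·8 (b=8); 8→9: 4·9 = 36; 36−1 = 35
i=4: 35 = 3·9 + 8 (b=9); 9→10: 3·10 + 8 = 38; 38−1 = 37

ω·3 + 8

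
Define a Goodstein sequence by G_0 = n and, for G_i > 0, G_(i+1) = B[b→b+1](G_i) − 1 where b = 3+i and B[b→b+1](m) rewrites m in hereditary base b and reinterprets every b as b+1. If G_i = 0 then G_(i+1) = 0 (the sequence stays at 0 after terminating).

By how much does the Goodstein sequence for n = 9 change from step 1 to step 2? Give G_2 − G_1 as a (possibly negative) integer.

i=0: 9 = 3^2 (b=3); 3→4: 4^2 = 16; 16−1 = 15
i=1: 15 = 3·4 + 3 (b=4); 4→5: 3·5 + 3 = 18; 18−1 = 17

2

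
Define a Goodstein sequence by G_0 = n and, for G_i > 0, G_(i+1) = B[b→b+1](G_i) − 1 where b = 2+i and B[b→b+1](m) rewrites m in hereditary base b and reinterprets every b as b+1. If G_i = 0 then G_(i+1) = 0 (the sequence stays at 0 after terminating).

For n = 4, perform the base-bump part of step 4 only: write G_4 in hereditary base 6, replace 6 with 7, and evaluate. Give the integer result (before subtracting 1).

110

i=0: 4 = 2^2 (b=2); 2→3: 3^3 = 27; 27−1 = 26
i=1: 26 = 2·3^2 + 2·3 + 2 (b=3); 3→4: 2·4^2 + 2·4 + 2 = 42; 42−1 = 41
i=2: 41 = 2·4^2 + 2·4 + 1 (b=4); 4→5: 2·5^2 + 2·5 + 1 = 61; 61−1 = 60
i=3: 60 = 2·5^2 + 2·5 (b=5); 5→6: 2·6^2 + 2·6 = 84; 84−1 = 83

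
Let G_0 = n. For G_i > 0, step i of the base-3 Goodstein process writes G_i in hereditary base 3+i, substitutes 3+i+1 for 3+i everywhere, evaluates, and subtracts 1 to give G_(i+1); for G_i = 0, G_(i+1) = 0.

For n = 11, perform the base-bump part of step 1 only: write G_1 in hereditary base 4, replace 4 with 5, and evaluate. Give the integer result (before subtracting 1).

26

G_0=11  [base 3] 3^2 + 2  →[3↦4]→  4^2 + 2 = 18  −1 ⇒ G_1=17
G_1=17  [base 4] 4^2 + 1  →[4↦5]→  5^2 + 1 = 26  −1 ⇒ G_2=25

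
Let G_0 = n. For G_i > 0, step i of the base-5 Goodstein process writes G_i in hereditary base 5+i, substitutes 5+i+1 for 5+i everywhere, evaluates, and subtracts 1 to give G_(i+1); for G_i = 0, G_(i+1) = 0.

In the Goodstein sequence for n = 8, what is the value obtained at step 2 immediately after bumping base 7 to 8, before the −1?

9

G_0 = 8. HB_5(8) = 5 + 3. Bump = 9. G_1 = 8.
G_1 = 8. HB_6(8) = 6 + 2. Bump = 9. G_2 = 8.
G_2 = 8. HB_7(8) = 7 + 1. Bump = 9. G_3 = 8.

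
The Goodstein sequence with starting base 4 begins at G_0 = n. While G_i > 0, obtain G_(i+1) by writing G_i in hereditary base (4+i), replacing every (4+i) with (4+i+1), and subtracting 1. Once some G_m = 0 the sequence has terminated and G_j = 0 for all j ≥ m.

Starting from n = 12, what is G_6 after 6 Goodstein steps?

19

step 0: 12 = 3·4; sub 5 for 4: 3·5; = 15; G_1 = 15−1 = 14
step 1: 14 = 2·5 + 4; sub 6 for 5: 2·6 + 4; = 16; G_2 = 16−1 = 15
step 2: 15 = 2·6 + 3; sub 7 for 6: 2·7 + 3; = 17; G_3 = 17−1 = 16
step 3: 16 = 2·7 + 2; sub 8 for 7: 2·8 + 2; = 18; G_4 = 18−1 = 17
step 4: 17 = 2·8 + 1; sub 9 for 8: 2·9 + 1; = 19; G_5 = 19−1 = 18
step 5: 18 = 2·9; sub 10 for 9: 2·10; = 20; G_6 = 20−1 = 19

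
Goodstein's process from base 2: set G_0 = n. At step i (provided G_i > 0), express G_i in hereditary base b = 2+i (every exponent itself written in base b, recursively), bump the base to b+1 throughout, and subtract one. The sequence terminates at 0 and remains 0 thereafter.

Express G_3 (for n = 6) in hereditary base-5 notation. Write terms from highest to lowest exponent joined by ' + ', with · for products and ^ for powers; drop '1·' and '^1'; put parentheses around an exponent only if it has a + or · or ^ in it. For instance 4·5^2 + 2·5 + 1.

5^5

G_0 = 6. HB_2(6) = 2^2 + 2. Bump = 30. G_1 = 29.
G_1 = 29. HB_3(29) = 3^3 + 2. Bump = 258. G_2 = 257.
G_2 = 257. HB_4(257) = 4^4 + 1. Bump = 3126. G_3 = 3125.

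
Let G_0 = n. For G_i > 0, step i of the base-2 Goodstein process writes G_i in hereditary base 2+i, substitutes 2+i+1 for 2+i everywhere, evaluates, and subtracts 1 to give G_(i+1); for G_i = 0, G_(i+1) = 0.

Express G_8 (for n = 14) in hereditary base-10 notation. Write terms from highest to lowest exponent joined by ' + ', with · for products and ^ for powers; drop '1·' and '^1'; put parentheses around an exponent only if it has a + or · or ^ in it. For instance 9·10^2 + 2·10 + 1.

base 2: 14 = 2^(2 + 1) + 2^2 + 2; at 3: 3^(3 + 1) + 3^3 + 3 = 111; next = 110
base 3: 110 = 3^(3 + 1) + 3^3 + 2; at 4: 4^(4 + 1) + 4^4 + 2 = 1282; next = 1281
base 4: 1281 = 4^(4 + 1) + 4^4 + 1; at 5: 5^(5 + 1) + 5^5 + 1 = 18751; next = 18750
base 5: 18750 = 5^(5 + 1) + 5^5; at 6: 6^(6 + 1) + 6^6 = 326592; next = 326591
base 6: 326591 = 6^(6 + 1) + 5·6^5 + 5·6^4 + 5·6^3 + 5·6^2 + 5·6 + 5; at 7: 7^(7 + 1) + 5·7^5 + 5·7^4 + 5·7^3 + 5·7^2 + 5·7 + 5 = 5862841; next = 5862840
base 7: 5862840 = 7^(7 + 1) + 5·7^5 + 5·7^4 + 5·7^3 + 5·7^2 + 5·7 + 4; at 8: 8^(8 + 1) + 5·8^5 + 5·8^4 + 5·8^3 + 5·8^2 + 5·8 + 4 = 134404972; next = 134404971
base 8: 134404971 = 8^(8 + 1) + 5·8^5 + 5·8^4 + 5·8^3 + 5·8^2 + 5·8 + 3; at 9: 9^(9 + 1) + 5·9^5 + 5·9^4 + 5·9^3 + 5·9^2 + 5·9 + 3 = 3487116549; next = 3487116548
base 9: 3487116548 = 9^(9 + 1) + 5·9^5 + 5·9^4 + 5·9^3 + 5·9^2 + 5·9 + 2; at 10: 10^(10 + 1) + 5·10^5 + 5·10^4 + 5·10^3 + 5·10^2 + 5·10 + 2 = 100000555552; next = 100000555551
base 10: 100000555551 = 10^(10 + 1) + 5·10^5 + 5·10^4 + 5·10^3 + 5·10^2 + 5·10 + 1; at 11: 11^(11 + 1) + 5·11^5 + 5·11^4 + 5·11^3 + 5·11^2 + 5·11 + 1 = 3138429262497; next = 3138429262496

10^(10 + 1) + 5·10^5 + 5·10^4 + 5·10^3 + 5·10^2 + 5·10 + 1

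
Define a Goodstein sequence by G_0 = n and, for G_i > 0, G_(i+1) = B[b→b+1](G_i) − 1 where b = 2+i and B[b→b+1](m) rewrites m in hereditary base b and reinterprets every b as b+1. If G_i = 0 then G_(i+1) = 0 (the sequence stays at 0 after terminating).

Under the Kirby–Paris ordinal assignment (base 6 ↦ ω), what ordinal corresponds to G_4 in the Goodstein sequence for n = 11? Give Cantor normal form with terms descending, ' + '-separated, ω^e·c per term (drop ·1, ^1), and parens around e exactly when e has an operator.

(0) 11|_2 = 2^(2 + 1) + 2 + 1 ↦ 3^(3 + 1) + 3 + 1|_3 = 85 ⇒ 84
(1) 84|_3 = 3^(3 + 1) + 3 ↦ 4^(4 + 1) + 4|_4 = 1028 ⇒ 1027
(2) 1027|_4 = 4^(4 + 1) + 3 ↦ 5^(5 + 1) + 3|_5 = 15628 ⇒ 15627
(3) 15627|_5 = 5^(5 + 1) + 2 ↦ 6^(6 + 1) + 2|_6 = 279938 ⇒ 279937
(4) 279937|_6 = 6^(6 + 1) + 1 ↦ 7^(7 + 1) + 1|_7 = 5764802 ⇒ 5764801

ω^(ω + 1) + 1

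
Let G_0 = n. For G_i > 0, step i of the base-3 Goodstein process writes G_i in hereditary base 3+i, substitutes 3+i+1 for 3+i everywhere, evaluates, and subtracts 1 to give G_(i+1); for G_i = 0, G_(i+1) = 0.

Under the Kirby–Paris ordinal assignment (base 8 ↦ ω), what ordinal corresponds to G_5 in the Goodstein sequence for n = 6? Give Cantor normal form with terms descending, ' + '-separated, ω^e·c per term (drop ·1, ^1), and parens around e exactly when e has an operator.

(0) 6|_3 = 2·3 ↦ 2·4|_4 = 8 ⇒ 7
(1) 7|_4 = 4 + 3 ↦ 5 + 3|_5 = 8 ⇒ 7
(2) 7|_5 = 5 + 2 ↦ 6 + 2|_6 = 8 ⇒ 7
(3) 7|_6 = 6 + 1 ↦ 7 + 1|_7 = 8 ⇒ 7
(4) 7|_7 = 7 ↦ 8|_8 = 8 ⇒ 7

7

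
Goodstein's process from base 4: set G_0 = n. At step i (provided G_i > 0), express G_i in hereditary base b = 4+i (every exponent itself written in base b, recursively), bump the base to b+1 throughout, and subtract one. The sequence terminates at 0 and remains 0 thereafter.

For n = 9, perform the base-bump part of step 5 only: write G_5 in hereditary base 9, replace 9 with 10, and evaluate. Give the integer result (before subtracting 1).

12

step 0: 9 = 2·4 + 1; sub 5 for 4: 2·5 + 1; = 11; G_1 = 11−1 = 10
step 1: 10 = 2·5; sub 6 for 5: 2·6; = 12; G_2 = 12−1 = 11
step 2: 11 = 6 + 5; sub 7 for 6: 7 + 5; = 12; G_3 = 12−1 = 11
step 3: 11 = 7 + 4; sub 8 for 7: 8 + 4; = 12; G_4 = 12−1 = 11
step 4: 11 = 8 + 3; sub 9 for 8: 9 + 3; = 12; G_5 = 12−1 = 11
step 5: 11 = 9 + 2; sub 10 for 9: 10 + 2; = 12; G_6 = 12−1 = 11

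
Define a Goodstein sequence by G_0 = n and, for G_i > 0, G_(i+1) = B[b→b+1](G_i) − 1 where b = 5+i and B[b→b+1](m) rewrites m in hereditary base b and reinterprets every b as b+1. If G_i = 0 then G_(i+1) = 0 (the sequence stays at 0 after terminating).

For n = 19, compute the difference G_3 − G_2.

2

G_0 = 19. HB_5(19) = 3·5 + 4. Bump = 22. G_1 = 21.
G_1 = 21. HB_6(21) = 3·6 + 3. Bump = 24. G_2 = 23.
G_2 = 23. HB_7(23) = 3·7 + 2. Bump = 26. G_3 = 25.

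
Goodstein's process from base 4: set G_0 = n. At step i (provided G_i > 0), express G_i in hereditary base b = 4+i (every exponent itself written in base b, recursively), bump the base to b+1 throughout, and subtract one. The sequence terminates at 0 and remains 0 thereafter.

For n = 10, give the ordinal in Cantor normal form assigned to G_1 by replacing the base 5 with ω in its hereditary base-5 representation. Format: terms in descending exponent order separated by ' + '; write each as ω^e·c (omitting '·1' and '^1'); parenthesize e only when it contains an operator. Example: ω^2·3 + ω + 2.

ω·2 + 1

i=0: 10 = 2·4 + 2 (b=4); 4→5: 2·5 + 2 = 12; 12−1 = 11
i=1: 11 = 2·5 + 1 (b=5); 5→6: 2·6 + 1 = 13; 13−1 = 12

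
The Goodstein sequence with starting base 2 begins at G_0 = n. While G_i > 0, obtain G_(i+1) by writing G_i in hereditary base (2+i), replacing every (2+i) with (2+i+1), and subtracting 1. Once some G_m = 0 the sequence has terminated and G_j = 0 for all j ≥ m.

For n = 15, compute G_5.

G_0=15  [base 2] 2^(2 + 1) + 2^2 + 2 + 1  →[2↦3]→  3^(3 + 1) + 3^3 + 3 + 1 = 112  −1 ⇒ G_1=111
G_1=111  [base 3] 3^(3 + 1) + 3^3 + 3  →[3↦4]→  4^(4 + 1) + 4^4 + 4 = 1284  −1 ⇒ G_2=1283
G_2=1283  [base 4] 4^(4 + 1) + 4^4 + 3  →[4↦5]→  5^(5 + 1) + 5^5 + 3 = 18753  −1 ⇒ G_3=18752
G_3=18752  [base 5] 5^(5 + 1) + 5^5 + 2  →[5↦6]→  6^(6 + 1) + 6^6 + 2 = 326594  −1 ⇒ G_4=326593
G_4=326593  [base 6] 6^(6 + 1) + 6^6 + 1  →[6↦7]→  7^(7 + 1) + 7^7 + 1 = 6588345  −1 ⇒ G_5=6588344
G_5=6588344  [base 7] 7^(7 + 1) + 7^7  →[7↦8]→  8^(8 + 1) + 8^8 = 150994944  −1 ⇒ G_6=150994943

6588344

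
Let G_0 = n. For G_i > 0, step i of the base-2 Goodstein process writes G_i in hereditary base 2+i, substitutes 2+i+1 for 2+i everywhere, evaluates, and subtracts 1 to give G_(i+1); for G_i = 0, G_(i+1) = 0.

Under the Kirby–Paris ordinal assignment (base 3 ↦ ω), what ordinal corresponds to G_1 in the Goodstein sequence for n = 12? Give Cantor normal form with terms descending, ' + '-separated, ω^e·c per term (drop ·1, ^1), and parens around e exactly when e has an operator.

base 2: 12 = 2^(2 + 1) + 2^2; at 3: 3^(3 + 1) + 3^3 = 108; next = 107
base 3: 107 = 3^(3 + 1) + 2·3^2 + 2·3 + 2; at 4: 4^(4 + 1) + 2·4^2 + 2·4 + 2 = 1066; next = 1065

ω^(ω + 1) + ω^2·2 + ω·2 + 2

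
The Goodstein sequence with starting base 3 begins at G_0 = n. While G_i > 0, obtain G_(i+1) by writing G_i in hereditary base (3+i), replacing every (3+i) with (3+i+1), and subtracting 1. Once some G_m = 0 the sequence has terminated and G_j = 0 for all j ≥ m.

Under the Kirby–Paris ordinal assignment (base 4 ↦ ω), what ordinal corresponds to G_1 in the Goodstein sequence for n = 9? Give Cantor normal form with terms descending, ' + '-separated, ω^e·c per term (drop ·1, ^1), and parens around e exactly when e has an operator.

step 0: 9 = 3^2; sub 4 for 3: 4^2; = 16; G_1 = 16−1 = 15
step 1: 15 = 3·4 + 3; sub 5 for 4: 3·5 + 3; = 18; G_2 = 18−1 = 17

ω·3 + 3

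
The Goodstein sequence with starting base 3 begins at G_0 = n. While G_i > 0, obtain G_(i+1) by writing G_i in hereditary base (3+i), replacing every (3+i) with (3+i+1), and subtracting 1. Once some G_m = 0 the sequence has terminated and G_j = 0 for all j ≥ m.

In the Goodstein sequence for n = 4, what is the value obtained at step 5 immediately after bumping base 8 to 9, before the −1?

[0] 4 ≡ 3 + 1 (base 3). Lift 4: 5. −1: 4.
[1] 4 ≡ 4 (base 4). Lift 5: 5. −1: 4.
[2] 4 ≡ 4 (base 5). Lift 6: 4. −1: 3.
[3] 3 ≡ 3 (base 6). Lift 7: 3. −1: 2.
[4] 2 ≡ 2 (base 7). Lift 8: 2. −1: 1.
[5] 1 ≡ 1 (base 8). Lift 9: 1. −1: 0.

1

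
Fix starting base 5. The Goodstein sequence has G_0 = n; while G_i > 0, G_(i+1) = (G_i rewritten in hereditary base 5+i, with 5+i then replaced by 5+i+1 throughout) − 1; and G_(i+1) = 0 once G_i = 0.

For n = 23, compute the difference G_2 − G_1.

3

[0] 23 ≡ 4·5 + 3 (base 5). Lift 6: 27. −1: 26.
[1] 26 ≡ 4·6 + 2 (base 6). Lift 7: 30. −1: 29.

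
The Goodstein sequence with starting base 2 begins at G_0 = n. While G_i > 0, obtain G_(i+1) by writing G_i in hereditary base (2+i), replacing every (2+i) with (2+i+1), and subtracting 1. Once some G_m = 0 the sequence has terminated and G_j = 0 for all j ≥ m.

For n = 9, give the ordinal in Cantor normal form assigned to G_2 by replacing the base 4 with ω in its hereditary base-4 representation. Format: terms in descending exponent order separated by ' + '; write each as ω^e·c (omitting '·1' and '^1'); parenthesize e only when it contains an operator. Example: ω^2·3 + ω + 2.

[0] 9 ≡ 2^(2 + 1) + 1 (base 2). Lift 3: 82. −1: 81.
[1] 81 ≡ 3^(3 + 1) (base 3). Lift 4: 1024. −1: 1023.
[2] 1023 ≡ 3·4^4 + 3·4^3 + 3·4^2 + 3·4 + 3 (base 4). Lift 5: 9843. −1: 9842.

ω^ω·3 + ω^3·3 + ω^2·3 + ω·3 + 3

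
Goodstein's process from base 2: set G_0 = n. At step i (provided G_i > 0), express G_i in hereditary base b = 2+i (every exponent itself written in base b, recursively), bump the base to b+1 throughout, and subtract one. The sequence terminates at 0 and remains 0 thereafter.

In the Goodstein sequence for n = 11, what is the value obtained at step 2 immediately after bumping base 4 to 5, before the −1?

15628

(0) 11|_2 = 2^(2 + 1) + 2 + 1 ↦ 3^(3 + 1) + 3 + 1|_3 = 85 ⇒ 84
(1) 84|_3 = 3^(3 + 1) + 3 ↦ 4^(4 + 1) + 4|_4 = 1028 ⇒ 1027
(2) 1027|_4 = 4^(4 + 1) + 3 ↦ 5^(5 + 1) + 3|_5 = 15628 ⇒ 15627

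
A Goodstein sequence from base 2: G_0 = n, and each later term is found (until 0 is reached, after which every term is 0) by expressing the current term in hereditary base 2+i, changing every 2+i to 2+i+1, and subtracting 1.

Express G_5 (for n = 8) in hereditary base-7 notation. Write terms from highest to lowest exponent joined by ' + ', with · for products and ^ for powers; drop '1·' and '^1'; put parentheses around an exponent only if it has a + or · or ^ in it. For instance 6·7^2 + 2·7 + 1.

G_0 = 8. HB_2(8) = 2^(2 + 1). Bump = 81. G_1 = 80.
G_1 = 80. HB_3(80) = 2·3^3 + 2·3^2 + 2·3 + 2. Bump = 554. G_2 = 553.
G_2 = 553. HB_4(553) = 2·4^4 + 2·4^2 + 2·4 + 1. Bump = 6311. G_3 = 6310.
G_3 = 6310. HB_5(6310) = 2·5^5 + 2·5^2 + 2·5. Bump = 93396. G_4 = 93395.
G_4 = 93395. HB_6(93395) = 2·6^6 + 2·6^2 + 6 + 5. Bump = 1647196. G_5 = 1647195.

2·7^7 + 2·7^2 + 7 + 4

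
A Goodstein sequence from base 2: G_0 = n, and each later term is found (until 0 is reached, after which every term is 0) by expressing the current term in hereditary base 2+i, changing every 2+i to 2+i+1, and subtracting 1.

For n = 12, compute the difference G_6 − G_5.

128452957

step 0: 12 = 2^(2 + 1) + 2^2; sub 3 for 2: 3^(3 + 1) + 3^3; = 108; G_1 = 108−1 = 107
step 1: 107 = 3^(3 + 1) + 2·3^2 + 2·3 + 2; sub 4 for 3: 4^(4 + 1) + 2·4^2 + 2·4 + 2; = 1066; G_2 = 1066−1 = 1065
step 2: 1065 = 4^(4 + 1) + 2·4^2 + 2·4 + 1; sub 5 for 4: 5^(5 + 1) + 2·5^2 + 2·5 + 1; = 15686; G_3 = 15686−1 = 15685
step 3: 15685 = 5^(5 + 1) + 2·5^2 + 2·5; sub 6 for 5: 6^(6 + 1) + 2·6^2 + 2·6; = 280020; G_4 = 280020−1 = 280019
step 4: 280019 = 6^(6 + 1) + 2·6^2 + 6 + 5; sub 7 for 6: 7^(7 + 1) + 2·7^2 + 7 + 5; = 5764911; G_5 = 5764911−1 = 5764910
step 5: 5764910 = 7^(7 + 1) + 2·7^2 + 7 + 4; sub 8 for 7: 8^(8 + 1) + 2·8^2 + 8 + 4; = 134217868; G_6 = 134217868−1 = 134217867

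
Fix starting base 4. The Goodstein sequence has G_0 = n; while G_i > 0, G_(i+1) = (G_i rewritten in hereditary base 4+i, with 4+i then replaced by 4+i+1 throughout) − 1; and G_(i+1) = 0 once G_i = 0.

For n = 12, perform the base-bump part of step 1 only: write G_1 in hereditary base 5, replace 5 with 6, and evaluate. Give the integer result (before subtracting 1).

(0) 12|_4 = 3·4 ↦ 3·5|_5 = 15 ⇒ 14
(1) 14|_5 = 2·5 + 4 ↦ 2·6 + 4|_6 = 16 ⇒ 15

16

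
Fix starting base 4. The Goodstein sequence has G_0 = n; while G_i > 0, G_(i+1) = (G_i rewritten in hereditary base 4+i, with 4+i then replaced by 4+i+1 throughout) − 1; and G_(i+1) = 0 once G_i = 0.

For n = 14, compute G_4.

i=0: 14 = 3·4 + 2 (b=4); 4→5: 3·5 + 2 = 17; 17−1 = 16
i=1: 16 = 3·5 + 1 (b=5); 5→6: 3·6 + 1 = 19; 19−1 = 18
i=2: 18 = 3·6 (b=6); 6→7: 3·7 = 21; 21−1 = 20
i=3: 20 = 2·7 + 6 (b=7); 7→8: 2·8 + 6 = 22; 22−1 = 21

21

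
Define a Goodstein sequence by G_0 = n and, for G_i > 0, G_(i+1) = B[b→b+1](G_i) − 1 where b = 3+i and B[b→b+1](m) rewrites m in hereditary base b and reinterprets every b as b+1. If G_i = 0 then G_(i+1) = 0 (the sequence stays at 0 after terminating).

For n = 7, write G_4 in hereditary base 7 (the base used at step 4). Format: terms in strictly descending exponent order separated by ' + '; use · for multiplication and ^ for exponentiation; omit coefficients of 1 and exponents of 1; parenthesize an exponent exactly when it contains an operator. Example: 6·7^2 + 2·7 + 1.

7 + 2

G_0 = 7. HB_3(7) = 2·3 + 1. Bump = 9. G_1 = 8.
G_1 = 8. HB_4(8) = 2·4. Bump = 10. G_2 = 9.
G_2 = 9. HB_5(9) = 5 + 4. Bump = 10. G_3 = 9.
G_3 = 9. HB_6(9) = 6 + 3. Bump = 10. G_4 = 9.
G_4 = 9. HB_7(9) = 7 + 2. Bump = 10. G_5 = 9.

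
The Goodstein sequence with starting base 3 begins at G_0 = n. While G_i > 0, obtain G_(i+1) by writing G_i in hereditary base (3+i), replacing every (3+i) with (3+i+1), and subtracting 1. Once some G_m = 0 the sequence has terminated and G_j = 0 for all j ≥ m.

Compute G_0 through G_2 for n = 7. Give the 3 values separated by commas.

7, 8, 9

[0] 7 ≡ 2·3 + 1 (base 3). Lift 4: 9. −1: 8.
[1] 8 ≡ 2·4 (base 4). Lift 5: 10. −1: 9.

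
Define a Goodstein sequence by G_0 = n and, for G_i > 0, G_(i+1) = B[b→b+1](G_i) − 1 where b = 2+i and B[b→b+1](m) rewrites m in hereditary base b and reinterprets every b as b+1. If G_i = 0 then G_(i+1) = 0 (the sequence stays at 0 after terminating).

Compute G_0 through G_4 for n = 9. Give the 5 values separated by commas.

9, 81, 1023, 9842, 140743

base 2: 9 = 2^(2 + 1) + 1; at 3: 3^(3 + 1) + 1 = 82; next = 81
base 3: 81 = 3^(3 + 1); at 4: 4^(4 + 1) = 1024; next = 1023
base 4: 1023 = 3·4^4 + 3·4^3 + 3·4^2 + 3·4 + 3; at 5: 3·5^5 + 3·5^3 + 3·5^2 + 3·5 + 3 = 9843; next = 9842
base 5: 9842 = 3·5^5 + 3·5^3 + 3·5^2 + 3·5 + 2; at 6: 3·6^6 + 3·6^3 + 3·6^2 + 3·6 + 2 = 140744; next = 140743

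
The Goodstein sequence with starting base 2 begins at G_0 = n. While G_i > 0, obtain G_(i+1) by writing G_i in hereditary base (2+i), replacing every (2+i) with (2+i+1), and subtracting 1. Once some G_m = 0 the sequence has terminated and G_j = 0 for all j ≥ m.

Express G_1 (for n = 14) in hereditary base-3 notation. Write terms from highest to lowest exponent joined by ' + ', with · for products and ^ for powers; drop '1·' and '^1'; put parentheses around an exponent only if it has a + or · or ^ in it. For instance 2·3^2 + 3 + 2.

3^(3 + 1) + 3^3 + 2

step 0: 14 = 2^(2 + 1) + 2^2 + 2; sub 3 for 2: 3^(3 + 1) + 3^3 + 3; = 111; G_1 = 111−1 = 110
step 1: 110 = 3^(3 + 1) + 3^3 + 2; sub 4 for 3: 4^(4 + 1) + 4^4 + 2; = 1282; G_2 = 1282−1 = 1281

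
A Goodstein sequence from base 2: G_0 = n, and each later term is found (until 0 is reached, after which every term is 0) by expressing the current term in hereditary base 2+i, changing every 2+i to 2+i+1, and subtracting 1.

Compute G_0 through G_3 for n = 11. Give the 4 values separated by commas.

11, 84, 1027, 15627

(0) 11|_2 = 2^(2 + 1) + 2 + 1 ↦ 3^(3 + 1) + 3 + 1|_3 = 85 ⇒ 84
(1) 84|_3 = 3^(3 + 1) + 3 ↦ 4^(4 + 1) + 4|_4 = 1028 ⇒ 1027
(2) 1027|_4 = 4^(4 + 1) + 3 ↦ 5^(5 + 1) + 3|_5 = 15628 ⇒ 15627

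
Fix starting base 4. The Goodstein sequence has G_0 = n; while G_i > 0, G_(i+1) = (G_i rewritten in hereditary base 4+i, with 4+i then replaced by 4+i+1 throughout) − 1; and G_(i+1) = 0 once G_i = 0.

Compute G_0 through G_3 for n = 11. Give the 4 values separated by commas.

i=0: 11 = 2·4 + 3 (b=4); 4→5: 2·5 + 3 = 13; 13−1 = 12
i=1: 12 = 2·5 + 2 (b=5); 5→6: 2·6 + 2 = 14; 14−1 = 13
i=2: 13 = 2·6 + 1 (b=6); 6→7: 2·7 + 1 = 15; 15−1 = 14

11, 12, 13, 14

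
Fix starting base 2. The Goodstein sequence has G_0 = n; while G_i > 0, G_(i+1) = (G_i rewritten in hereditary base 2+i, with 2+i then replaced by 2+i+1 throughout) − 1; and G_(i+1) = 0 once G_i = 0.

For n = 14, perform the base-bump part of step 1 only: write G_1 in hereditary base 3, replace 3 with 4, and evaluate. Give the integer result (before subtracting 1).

G_0 = 14. HB_2(14) = 2^(2 + 1) + 2^2 + 2. Bump = 111. G_1 = 110.
G_1 = 110. HB_3(110) = 3^(3 + 1) + 3^3 + 2. Bump = 1282. G_2 = 1281.

1282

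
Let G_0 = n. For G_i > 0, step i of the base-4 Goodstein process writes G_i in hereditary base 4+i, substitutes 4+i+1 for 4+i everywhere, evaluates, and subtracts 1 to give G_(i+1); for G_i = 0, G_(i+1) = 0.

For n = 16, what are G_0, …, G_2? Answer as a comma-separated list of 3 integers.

16, 24, 27

i=0: 16 = 4^2 (b=4); 4→5: 5^2 = 25; 25−1 = 24
i=1: 24 = 4·5 + 4 (b=5); 5→6: 4·6 + 4 = 28; 28−1 = 27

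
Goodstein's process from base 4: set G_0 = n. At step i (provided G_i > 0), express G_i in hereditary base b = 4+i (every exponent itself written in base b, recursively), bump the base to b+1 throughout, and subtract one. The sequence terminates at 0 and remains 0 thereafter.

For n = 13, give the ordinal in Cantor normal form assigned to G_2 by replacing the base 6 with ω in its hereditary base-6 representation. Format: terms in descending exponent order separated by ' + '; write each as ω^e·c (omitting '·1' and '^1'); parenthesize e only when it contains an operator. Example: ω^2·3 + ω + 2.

ω·2 + 5

i=0: 13 = 3·4 + 1 (b=4); 4→5: 3·5 + 1 = 16; 16−1 = 15
i=1: 15 = 3·5 (b=5); 5→6: 3·6 = 18; 18−1 = 17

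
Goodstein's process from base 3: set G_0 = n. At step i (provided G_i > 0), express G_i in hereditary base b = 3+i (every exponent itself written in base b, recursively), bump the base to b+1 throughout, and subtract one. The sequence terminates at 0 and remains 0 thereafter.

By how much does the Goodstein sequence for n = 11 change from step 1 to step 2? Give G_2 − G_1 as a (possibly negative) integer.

8

G_0 = 11. HB_3(11) = 3^2 + 2. Bump = 18. G_1 = 17.
G_1 = 17. HB_4(17) = 4^2 + 1. Bump = 26. G_2 = 25.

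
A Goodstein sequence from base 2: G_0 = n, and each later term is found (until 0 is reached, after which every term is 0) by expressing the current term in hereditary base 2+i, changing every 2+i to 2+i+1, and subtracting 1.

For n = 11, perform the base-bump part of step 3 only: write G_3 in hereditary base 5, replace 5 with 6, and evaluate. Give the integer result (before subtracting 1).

279938

11 —HB2→ 2^(2 + 1) + 2 + 1 —bump→ 3^(3 + 1) + 3 + 1 = 85 —(−1)→ 84
84 —HB3→ 3^(3 + 1) + 3 —bump→ 4^(4 + 1) + 4 = 1028 —(−1)→ 1027
1027 —HB4→ 4^(4 + 1) + 3 —bump→ 5^(5 + 1) + 3 = 15628 —(−1)→ 15627
15627 —HB5→ 5^(5 + 1) + 2 —bump→ 6^(6 + 1) + 2 = 279938 —(−1)→ 279937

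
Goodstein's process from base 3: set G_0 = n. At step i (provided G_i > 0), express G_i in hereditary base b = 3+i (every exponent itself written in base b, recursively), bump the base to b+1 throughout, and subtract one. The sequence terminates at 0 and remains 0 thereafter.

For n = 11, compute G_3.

35

11 —HB3→ 3^2 + 2 —bump→ 4^2 + 2 = 18 —(−1)→ 17
17 —HB4→ 4^2 + 1 —bump→ 5^2 + 1 = 26 —(−1)→ 25
25 —HB5→ 5^2 —bump→ 6^2 = 36 —(−1)→ 35
35 —HB6→ 5·6 + 5 —bump→ 5·7 + 5 = 40 —(−1)→ 39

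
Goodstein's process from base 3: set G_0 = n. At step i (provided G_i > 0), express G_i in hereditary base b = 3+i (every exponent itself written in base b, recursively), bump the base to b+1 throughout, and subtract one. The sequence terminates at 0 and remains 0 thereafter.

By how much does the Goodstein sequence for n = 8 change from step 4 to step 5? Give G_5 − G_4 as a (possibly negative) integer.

8 —HB3→ 2·3 + 2 —bump→ 2·4 + 2 = 10 —(−1)→ 9
9 —HB4→ 2·4 + 1 —bump→ 2·5 + 1 = 11 —(−1)→ 10
10 —HB5→ 2·5 —bump→ 2·6 = 12 —(−1)→ 11
11 —HB6→ 6 + 5 —bump→ 7 + 5 = 12 —(−1)→ 11
11 —HB7→ 7 + 4 —bump→ 8 + 4 = 12 —(−1)→ 11

0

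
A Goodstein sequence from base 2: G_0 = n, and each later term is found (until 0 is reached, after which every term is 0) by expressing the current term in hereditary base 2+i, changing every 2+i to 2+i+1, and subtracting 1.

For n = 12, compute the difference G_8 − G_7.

96513215637

G_0=12  [base 2] 2^(2 + 1) + 2^2  →[2↦3]→  3^(3 + 1) + 3^3 = 108  −1 ⇒ G_1=107
G_1=107  [base 3] 3^(3 + 1) + 2·3^2 + 2·3 + 2  →[3↦4]→  4^(4 + 1) + 2·4^2 + 2·4 + 2 = 1066  −1 ⇒ G_2=1065
G_2=1065  [base 4] 4^(4 + 1) + 2·4^2 + 2·4 + 1  →[4↦5]→  5^(5 + 1) + 2·5^2 + 2·5 + 1 = 15686  −1 ⇒ G_3=15685
G_3=15685  [base 5] 5^(5 + 1) + 2·5^2 + 2·5  →[5↦6]→  6^(6 + 1) + 2·6^2 + 2·6 = 280020  −1 ⇒ G_4=280019
G_4=280019  [base 6] 6^(6 + 1) + 2·6^2 + 6 + 5  →[6↦7]→  7^(7 + 1) + 2·7^2 + 7 + 5 = 5764911  −1 ⇒ G_5=5764910
G_5=5764910  [base 7] 7^(7 + 1) + 2·7^2 + 7 + 4  →[7↦8]→  8^(8 + 1) + 2·8^2 + 8 + 4 = 134217868  −1 ⇒ G_6=134217867
G_6=134217867  [base 8] 8^(8 + 1) + 2·8^2 + 8 + 3  →[8↦9]→  9^(9 + 1) + 2·9^2 + 9 + 3 = 3486784575  −1 ⇒ G_7=3486784574
G_7=3486784574  [base 9] 9^(9 + 1) + 2·9^2 + 9 + 2  →[9↦10]→  10^(10 + 1) + 2·10^2 + 10 + 2 = 100000000212  −1 ⇒ G_8=100000000211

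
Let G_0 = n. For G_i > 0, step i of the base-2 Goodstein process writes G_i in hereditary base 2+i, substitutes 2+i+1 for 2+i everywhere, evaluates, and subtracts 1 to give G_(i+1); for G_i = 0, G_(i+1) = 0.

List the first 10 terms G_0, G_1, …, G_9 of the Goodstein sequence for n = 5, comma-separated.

5, 27, 255, 467, 775, 1197, 1751, 2454, 3325, 4382

base 2: 5 = 2^2 + 1; at 3: 3^3 + 1 = 28; next = 27
base 3: 27 = 3^3; at 4: 4^4 = 256; next = 255
base 4: 255 = 3·4^3 + 3·4^2 + 3·4 + 3; at 5: 3·5^3 + 3·5^2 + 3·5 + 3 = 468; next = 467
base 5: 467 = 3·5^3 + 3·5^2 + 3·5 + 2; at 6: 3·6^3 + 3·6^2 + 3·6 + 2 = 776; next = 775
base 6: 775 = 3·6^3 + 3·6^2 + 3·6 + 1; at 7: 3·7^3 + 3·7^2 + 3·7 + 1 = 1198; next = 1197
base 7: 1197 = 3·7^3 + 3·7^2 + 3·7; at 8: 3·8^3 + 3·8^2 + 3·8 = 1752; next = 1751
base 8: 1751 = 3·8^3 + 3·8^2 + 2·8 + 7; at 9: 3·9^3 + 3·9^2 + 2·9 + 7 = 2455; next = 2454
base 9: 2454 = 3·9^3 + 3·9^2 + 2·9 + 6; at 10: 3·10^3 + 3·10^2 + 2·10 + 6 = 3326; next = 3325
base 10: 3325 = 3·10^3 + 3·10^2 + 2·10 + 5; at 11: 3·11^3 + 3·11^2 + 2·11 + 5 = 4383; next = 4382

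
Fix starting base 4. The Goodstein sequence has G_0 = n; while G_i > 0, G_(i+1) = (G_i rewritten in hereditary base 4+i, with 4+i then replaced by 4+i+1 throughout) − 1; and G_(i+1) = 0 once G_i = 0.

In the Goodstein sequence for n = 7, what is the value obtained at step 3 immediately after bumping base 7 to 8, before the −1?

base 4: 7 = 4 + 3; at 5: 5 + 3 = 8; next = 7
base 5: 7 = 5 + 2; at 6: 6 + 2 = 8; next = 7
base 6: 7 = 6 + 1; at 7: 7 + 1 = 8; next = 7

8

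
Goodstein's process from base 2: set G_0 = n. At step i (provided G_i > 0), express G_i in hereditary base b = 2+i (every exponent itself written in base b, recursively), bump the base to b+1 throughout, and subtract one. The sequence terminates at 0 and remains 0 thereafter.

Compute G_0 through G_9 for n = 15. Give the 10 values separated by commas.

15, 111, 1283, 18752, 326593, 6588344, 150994943, 3524450280, 100077777775, 3138578427934

G_0=15  [base 2] 2^(2 + 1) + 2^2 + 2 + 1  →[2↦3]→  3^(3 + 1) + 3^3 + 3 + 1 = 112  −1 ⇒ G_1=111
G_1=111  [base 3] 3^(3 + 1) + 3^3 + 3  →[3↦4]→  4^(4 + 1) + 4^4 + 4 = 1284  −1 ⇒ G_2=1283
G_2=1283  [base 4] 4^(4 + 1) + 4^4 + 3  →[4↦5]→  5^(5 + 1) + 5^5 + 3 = 18753  −1 ⇒ G_3=18752
G_3=18752  [base 5] 5^(5 + 1) + 5^5 + 2  →[5↦6]→  6^(6 + 1) + 6^6 + 2 = 326594  −1 ⇒ G_4=326593
G_4=326593  [base 6] 6^(6 + 1) + 6^6 + 1  →[6↦7]→  7^(7 + 1) + 7^7 + 1 = 6588345  −1 ⇒ G_5=6588344
G_5=6588344  [base 7] 7^(7 + 1) + 7^7  →[7↦8]→  8^(8 + 1) + 8^8 = 150994944  −1 ⇒ G_6=150994943
G_6=150994943  [base 8] 8^(8 + 1) + 7·8^7 + 7·8^6 + 7·8^5 + 7·8^4 + 7·8^3 + 7·8^2 + 7·8 + 7  →[8↦9]→  9^(9 + 1) + 7·9^7 + 7·9^6 + 7·9^5 + 7·9^4 + 7·9^3 + 7·9^2 + 7·9 + 7 = 3524450281  −1 ⇒ G_7=3524450280
G_7=3524450280  [base 9] 9^(9 + 1) + 7·9^7 + 7·9^6 + 7·9^5 + 7·9^4 + 7·9^3 + 7·9^2 + 7·9 + 6  →[9↦10]→  10^(10 + 1) + 7·10^7 + 7·10^6 + 7·10^5 + 7·10^4 + 7·10^3 + 7·10^2 + 7·10 + 6 = 100077777776  −1 ⇒ G_8=100077777775
G_8=100077777775  [base 10] 10^(10 + 1) + 7·10^7 + 7·10^6 + 7·10^5 + 7·10^4 + 7·10^3 + 7·10^2 + 7·10 + 5  →[10↦11]→  11^(11 + 1) + 7·11^7 + 7·11^6 + 7·11^5 + 7·11^4 + 7·11^3 + 7·11^2 + 7·11 + 5 = 3138578427935  −1 ⇒ G_9=3138578427934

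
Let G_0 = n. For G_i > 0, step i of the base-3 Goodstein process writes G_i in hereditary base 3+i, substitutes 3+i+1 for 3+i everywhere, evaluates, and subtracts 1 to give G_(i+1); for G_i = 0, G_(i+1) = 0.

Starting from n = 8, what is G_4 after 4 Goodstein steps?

11

base 3: 8 = 2·3 + 2; at 4: 2·4 + 2 = 10; next = 9
base 4: 9 = 2·4 + 1; at 5: 2·5 + 1 = 11; next = 10
base 5: 10 = 2·5; at 6: 2·6 = 12; next = 11
base 6: 11 = 6 + 5; at 7: 7 + 5 = 12; next = 11
base 7: 11 = 7 + 4; at 8: 8 + 4 = 12; next = 11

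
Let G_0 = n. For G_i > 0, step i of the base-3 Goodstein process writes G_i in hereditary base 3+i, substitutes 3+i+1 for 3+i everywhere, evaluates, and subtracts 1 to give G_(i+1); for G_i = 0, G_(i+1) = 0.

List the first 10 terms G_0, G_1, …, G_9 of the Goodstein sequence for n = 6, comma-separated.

G_0 = 6. HB_3(6) = 2·3. Bump = 8. G_1 = 7.
G_1 = 7. HB_4(7) = 4 + 3. Bump = 8. G_2 = 7.
G_2 = 7. HB_5(7) = 5 + 2. Bump = 8. G_3 = 7.
G_3 = 7. HB_6(7) = 6 + 1. Bump = 8. G_4 = 7.
G_4 = 7. HB_7(7) = 7. Bump = 8. G_5 = 7.
G_5 = 7. HB_8(7) = 7. Bump = 7. G_6 = 6.
G_6 = 6. HB_9(6) = 6. Bump = 6. G_7 = 5.
G_7 = 5. HB_10(5) = 5. Bump = 5. G_8 = 4.
G_8 = 4. HB_11(4) = 4. Bump = 4. G_9 = 3.

6, 7, 7, 7, 7, 7, 6, 5, 4, 3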